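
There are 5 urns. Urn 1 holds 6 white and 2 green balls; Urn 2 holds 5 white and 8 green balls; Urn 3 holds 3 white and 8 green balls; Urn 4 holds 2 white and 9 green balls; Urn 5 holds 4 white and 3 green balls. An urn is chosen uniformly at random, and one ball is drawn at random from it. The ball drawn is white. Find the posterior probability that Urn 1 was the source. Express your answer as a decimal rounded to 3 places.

Tabulate prior·likelihood by source: [1] prior 0.2, lik 0.75, product 0.1500; [2] prior 0.2, lik 0.3846, product 0.07692; [3] prior 0.2, lik 0.2727, product 0.05455; [4] prior 0.2, lik 0.1818, product 0.03636; [5] prior 0.2, lik 0.5714, product 0.1143.
Normalizing constant = 0.43212; the posterior for Urn 1 is its product over the sum, 0.1500/0.43212 = 0.347.

Posterior probability ≈ 0.347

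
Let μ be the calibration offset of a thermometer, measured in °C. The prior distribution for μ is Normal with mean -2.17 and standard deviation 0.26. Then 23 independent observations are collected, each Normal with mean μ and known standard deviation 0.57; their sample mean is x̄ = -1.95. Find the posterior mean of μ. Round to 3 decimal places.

With known σ, the Normal prior is conjugate. Weight on the data is w = (n/σ²)/(n/σ² + 1/τ₀²) = 70.7910/(70.7910+14.7929) = 0.82715.
Posterior mean = w·x̄ + (1−w)·μ₀ = 0.82715·-1.95 + 0.17285·-2.17 = -1.988.

Posterior mean ≈ -1.988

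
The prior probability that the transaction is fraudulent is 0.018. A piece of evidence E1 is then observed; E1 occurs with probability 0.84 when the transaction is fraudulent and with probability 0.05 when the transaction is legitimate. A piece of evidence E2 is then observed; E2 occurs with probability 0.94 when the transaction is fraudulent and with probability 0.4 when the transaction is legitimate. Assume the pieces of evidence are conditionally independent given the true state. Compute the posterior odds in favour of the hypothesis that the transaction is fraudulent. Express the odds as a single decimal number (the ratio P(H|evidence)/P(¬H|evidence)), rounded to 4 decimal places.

Posterior odds ≈ 0.7237

Prior odds = 0.018/(1−0.018) = 0.018330. In log-odds, ln(0.018330) = -3.9992.
Add log likelihood ratios: ln(16.800) + ln(2.3500) = 3.6758.
Posterior log-odds = -0.32343, so posterior odds = exp(-0.32343) = 0.72367.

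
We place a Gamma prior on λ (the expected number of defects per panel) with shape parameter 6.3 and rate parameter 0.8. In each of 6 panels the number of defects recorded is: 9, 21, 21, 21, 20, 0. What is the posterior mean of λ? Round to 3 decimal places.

Total count ∑xᵢ = 92 over n = 6 panels.
Gamma is conjugate to the Poisson likelihood: posterior is Gamma(shape = 6.3+92 = 98.3, rate = 0.8+6 = 6.8).
Posterior mean = shape/rate = 98.3/6.8 = 14.456.

Posterior mean ≈ 14.456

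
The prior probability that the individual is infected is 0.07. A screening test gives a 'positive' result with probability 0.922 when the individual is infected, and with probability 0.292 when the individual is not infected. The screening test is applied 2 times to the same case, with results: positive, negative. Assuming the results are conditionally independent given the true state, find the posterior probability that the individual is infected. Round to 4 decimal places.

Posterior P(H) ≈ 0.0255

Let H be the event that the individual is infected; start with P(H) = 0.07. P('positive'|H) = 0.922, P('positive'|¬H) = 0.292.
Update on result 1 ('positive'): P(H) ← 0.922·0.0700 / (0.922·0.0700 + 0.292·0.9300) = 0.064540/0.33610 = 0.1920.
Update on result 2 ('negative'): P(H) ← 0.078·0.1920 / (0.078·0.1920 + 0.708·0.8080) = 0.014978/0.58702 = 0.0255.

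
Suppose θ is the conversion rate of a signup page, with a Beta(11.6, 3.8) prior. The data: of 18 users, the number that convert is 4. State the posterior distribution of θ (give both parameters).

Posterior: Beta(15.6, 17.8)

The binomial likelihood is conjugate to the Beta prior: with 4 successes and 14 failures, the posterior is Beta(11.6+4, 3.8+14) = Beta(15.6, 17.8).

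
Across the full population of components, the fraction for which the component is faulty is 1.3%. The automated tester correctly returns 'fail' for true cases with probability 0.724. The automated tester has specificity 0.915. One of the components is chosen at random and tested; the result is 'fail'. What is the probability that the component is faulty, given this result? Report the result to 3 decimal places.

P(H | E) ≈ 0.101

Write H for 'the component is faulty'. Prior odds H:¬H = 0.013/0.987 = 0.013171. For the 'fail' outcome, the likelihood ratio is 0.724/0.085 = 8.5176.
Posterior odds = 0.013171 × 8.5176 = 0.11219, so P(H|E) = 0.11219/(1+0.11219) = 0.101.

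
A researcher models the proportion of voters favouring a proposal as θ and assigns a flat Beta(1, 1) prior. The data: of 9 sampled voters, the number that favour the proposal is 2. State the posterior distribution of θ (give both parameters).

Posterior: Beta(3, 8)

The binomial likelihood is conjugate to the Beta prior: with 2 successes and 7 failures, the posterior is Beta(1+2, 1+7) = Beta(3, 8).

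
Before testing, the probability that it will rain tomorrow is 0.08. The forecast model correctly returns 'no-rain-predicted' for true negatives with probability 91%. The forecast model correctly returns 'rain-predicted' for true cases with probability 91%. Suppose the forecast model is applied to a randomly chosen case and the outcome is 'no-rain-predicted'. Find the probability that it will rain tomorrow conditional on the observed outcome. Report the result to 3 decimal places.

P(H | E) ≈ 0.009

Write H for 'it will rain tomorrow'. Prior odds H:¬H = 0.08/0.92 = 0.086957. For the 'no-rain-predicted' outcome, the likelihood ratio is 0.09/0.91 = 0.098901.
Posterior odds = 0.086957 × 0.098901 = 0.0086001, so P(H|E) = 0.0086001/(1+0.0086001) = 0.009.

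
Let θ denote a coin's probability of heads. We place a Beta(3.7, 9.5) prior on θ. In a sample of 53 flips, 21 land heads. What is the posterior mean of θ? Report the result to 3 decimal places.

Posterior mean ≈ 0.373

The binomial likelihood is conjugate to the Beta prior: with 21 successes and 32 failures, the posterior is Beta(3.7+21, 9.5+32) = Beta(24.7, 41.5).
Posterior mean = α/(α+β) = 24.7/66.2 = 0.373.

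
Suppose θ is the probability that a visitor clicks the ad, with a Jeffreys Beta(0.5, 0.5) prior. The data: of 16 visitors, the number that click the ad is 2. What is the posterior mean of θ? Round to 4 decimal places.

Posterior mean ≈ 0.1471

The binomial likelihood is conjugate to the Beta prior: with 2 successes and 14 failures, the posterior is Beta(0.5+2, 0.5+14) = Beta(2.5, 14.5).
Posterior mean = α/(α+β) = 2.5/17 = 0.1471.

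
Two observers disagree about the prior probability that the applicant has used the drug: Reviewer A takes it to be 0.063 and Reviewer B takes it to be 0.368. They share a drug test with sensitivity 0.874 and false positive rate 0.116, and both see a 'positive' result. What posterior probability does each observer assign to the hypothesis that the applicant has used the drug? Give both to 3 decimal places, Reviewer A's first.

P('+'|H) = 0.874, P('+'|¬H) = 0.116.
Reviewer A: numerator 0.874·0.063 = 0.055062; evidence = 0.055062+0.116·0.937 = 0.16375; posterior = 0.336.
Reviewer B: numerator 0.874·0.368 = 0.32163; evidence = 0.32163+0.116·0.632 = 0.39494; posterior = 0.814.

Reviewer A: 0.336; Reviewer B: 0.814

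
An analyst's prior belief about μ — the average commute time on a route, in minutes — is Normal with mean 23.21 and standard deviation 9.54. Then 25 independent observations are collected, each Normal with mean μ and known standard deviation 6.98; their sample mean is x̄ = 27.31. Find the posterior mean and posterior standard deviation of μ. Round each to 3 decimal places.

Posterior mean ≈ 27.224; posterior SD ≈ 1.381

With known σ, the Normal prior is conjugate. Weight on the data is w = (n/σ²)/(n/σ² + 1/τ₀²) = 0.513132/(0.513132+0.0109876) = 0.97904.
Posterior mean = w·x̄ + (1−w)·μ₀ = 0.97904·27.31 + 0.020964·23.21 = 27.224. Posterior variance = 1/(0.513132+0.0109876) = 1.90796, so SD = 1.381.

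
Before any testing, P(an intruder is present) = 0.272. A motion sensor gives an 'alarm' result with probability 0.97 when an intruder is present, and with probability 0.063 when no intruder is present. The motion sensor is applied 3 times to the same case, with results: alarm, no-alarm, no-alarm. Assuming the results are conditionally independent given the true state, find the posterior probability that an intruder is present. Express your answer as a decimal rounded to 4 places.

With H the event that an intruder is present, the joint likelihood of the observed sequence is P(data|H) = 0.97·0.03·0.03 = 0.00087300 and P(data|¬H) = 0.063·0.937·0.937 = 0.055312.
Bayes: P(H|data) = 0.272·0.00087300 / (0.272·0.00087300 + 0.728·0.055312) = 0.00023746/0.040505 = 0.0059.

Posterior P(H) ≈ 0.0059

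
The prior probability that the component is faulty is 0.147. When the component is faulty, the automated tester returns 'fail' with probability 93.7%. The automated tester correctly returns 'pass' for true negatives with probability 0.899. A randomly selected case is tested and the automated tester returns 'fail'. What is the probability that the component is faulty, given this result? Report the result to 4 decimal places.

Write H for 'the component is faulty'. Prior odds H:¬H = 0.147/0.853 = 0.17233. For the 'fail' outcome, the likelihood ratio is 0.937/0.101 = 9.2772.
Posterior odds = 0.17233 × 9.2772 = 1.5988, so P(H|E) = 1.5988/(1+1.5988) = 0.6152.

P(H | E) ≈ 0.6152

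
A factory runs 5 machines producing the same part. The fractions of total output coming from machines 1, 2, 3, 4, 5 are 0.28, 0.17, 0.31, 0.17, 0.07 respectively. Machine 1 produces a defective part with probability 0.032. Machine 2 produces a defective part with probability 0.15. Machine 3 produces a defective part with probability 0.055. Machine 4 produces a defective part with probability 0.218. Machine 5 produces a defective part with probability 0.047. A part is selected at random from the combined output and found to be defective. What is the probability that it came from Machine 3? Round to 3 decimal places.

Tabulate prior·likelihood by source: [1] prior 0.28, lik 0.032, product 0.008960; [2] prior 0.17, lik 0.15, product 0.02550; [3] prior 0.31, lik 0.055, product 0.01705; [4] prior 0.17, lik 0.218, product 0.03706; [5] prior 0.07, lik 0.047, product 0.003290.
Normalizing constant = 0.091860; the posterior for Machine 3 is its product over the sum, 0.01705/0.091860 = 0.186.

Posterior probability ≈ 0.186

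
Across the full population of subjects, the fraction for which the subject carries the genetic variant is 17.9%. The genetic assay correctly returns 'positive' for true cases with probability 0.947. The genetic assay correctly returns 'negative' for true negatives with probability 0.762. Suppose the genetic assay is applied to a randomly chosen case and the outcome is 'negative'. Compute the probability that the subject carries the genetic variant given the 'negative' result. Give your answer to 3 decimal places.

Let H be the event that the subject carries the genetic variant. P(H) = 0.179, so P(¬H) = 0.821. With E the 'negative' result, P(E|H) = 0.053 and P(E|¬H) = 0.762.
P(E) = 0.053·0.179 + 0.762·0.821 = 0.0094870 + 0.62560 = 0.63509.
By Bayes' theorem, P(H|E) = 0.0094870 / 0.63509 = 0.015.

P(H | E) ≈ 0.015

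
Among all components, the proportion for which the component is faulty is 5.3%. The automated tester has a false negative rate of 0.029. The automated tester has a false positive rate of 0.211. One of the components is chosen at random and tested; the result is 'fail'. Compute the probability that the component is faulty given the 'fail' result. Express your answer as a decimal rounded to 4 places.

Write H for 'the component is faulty'. Prior odds H:¬H = 0.053/0.947 = 0.055966. For the 'fail' outcome, the likelihood ratio is 0.971/0.211 = 4.6019.
Posterior odds = 0.055966 × 4.6019 = 0.25755, so P(H|E) = 0.25755/(1+0.25755) = 0.2048.

P(H | E) ≈ 0.2048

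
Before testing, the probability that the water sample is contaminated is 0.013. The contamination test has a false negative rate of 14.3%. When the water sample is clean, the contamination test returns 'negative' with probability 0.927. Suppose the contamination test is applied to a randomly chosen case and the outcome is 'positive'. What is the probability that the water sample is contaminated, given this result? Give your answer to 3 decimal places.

Let H be the event that the water sample is contaminated. P(H) = 0.013, so P(¬H) = 0.987. With E the 'positive' result, P(E|H) = 0.857 and P(E|¬H) = 0.073.
P(E) = 0.857·0.013 + 0.073·0.987 = 0.011141 + 0.072051 = 0.083192.
By Bayes' theorem, P(H|E) = 0.011141 / 0.083192 = 0.134.

P(H | E) ≈ 0.134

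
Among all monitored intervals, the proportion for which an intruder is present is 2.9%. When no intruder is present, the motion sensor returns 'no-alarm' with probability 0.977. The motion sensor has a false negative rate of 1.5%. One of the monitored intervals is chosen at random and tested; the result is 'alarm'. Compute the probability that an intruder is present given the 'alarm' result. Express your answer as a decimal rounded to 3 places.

Let H be the event that an intruder is present. P(H) = 0.029, so P(¬H) = 0.971. With E the 'alarm' result, P(E|H) = 0.985 and P(E|¬H) = 0.023.
P(E) = 0.985·0.029 + 0.023·0.971 = 0.028565 + 0.022333 = 0.050898.
By Bayes' theorem, P(H|E) = 0.028565 / 0.050898 = 0.561.

P(H | E) ≈ 0.561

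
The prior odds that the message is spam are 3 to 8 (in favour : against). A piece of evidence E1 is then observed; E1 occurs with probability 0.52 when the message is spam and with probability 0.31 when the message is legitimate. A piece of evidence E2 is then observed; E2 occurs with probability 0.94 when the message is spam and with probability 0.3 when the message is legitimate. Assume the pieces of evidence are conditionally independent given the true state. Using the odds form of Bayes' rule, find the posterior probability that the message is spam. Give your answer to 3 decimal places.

Prior odds = 3/8 = 0.37500. In log-odds, ln(0.37500) = -0.98083.
Add log likelihood ratios: ln(1.6774) + ln(3.1333) = 1.6594.
Posterior log-odds = 0.67852, so posterior odds = exp(0.67852) = 1.9710. Converting, P(H|E) = 1.9710/2.9710 = 0.663.

Posterior probability ≈ 0.663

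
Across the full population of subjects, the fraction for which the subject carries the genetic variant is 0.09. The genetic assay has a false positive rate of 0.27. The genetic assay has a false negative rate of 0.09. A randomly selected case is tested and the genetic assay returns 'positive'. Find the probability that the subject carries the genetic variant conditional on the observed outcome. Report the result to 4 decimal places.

P(H | E) ≈ 0.2500

Let H be the event that the subject carries the genetic variant. P(H) = 0.09, so P(¬H) = 0.91. With E the 'positive' result, P(E|H) = 0.91 and P(E|¬H) = 0.27.
P(E) = 0.91·0.09 + 0.27·0.91 = 0.081900 + 0.24570 = 0.32760.
By Bayes' theorem, P(H|E) = 0.081900 / 0.32760 = 0.2500.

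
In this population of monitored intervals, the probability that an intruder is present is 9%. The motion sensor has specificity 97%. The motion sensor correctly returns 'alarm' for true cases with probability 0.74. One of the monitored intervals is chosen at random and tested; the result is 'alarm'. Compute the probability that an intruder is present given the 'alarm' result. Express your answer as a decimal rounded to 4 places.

P(H | E) ≈ 0.7093

Let H be the event that an intruder is present. P(H) = 0.09, so P(¬H) = 0.91. With E the 'alarm' result, P(E|H) = 0.74 and P(E|¬H) = 0.03.
P(E) = 0.74·0.09 + 0.03·0.91 = 0.066600 + 0.027300 = 0.093900.
By Bayes' theorem, P(H|E) = 0.066600 / 0.093900 = 0.7093.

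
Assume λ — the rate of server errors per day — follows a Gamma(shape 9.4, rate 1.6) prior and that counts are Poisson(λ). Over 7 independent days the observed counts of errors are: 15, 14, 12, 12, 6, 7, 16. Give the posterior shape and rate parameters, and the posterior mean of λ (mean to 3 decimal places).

Posterior: Gamma(shape=91.4, rate=8.6); mean ≈ 10.628

The Poisson likelihood adds the total count to the shape and the number of exposure periods to the rate. Here ∑xᵢ = 82 and n = 7, so shape 9.4→91.4 and rate 1.6→8.6.
Posterior mean = shape/rate = 91.4/8.6 = 10.628.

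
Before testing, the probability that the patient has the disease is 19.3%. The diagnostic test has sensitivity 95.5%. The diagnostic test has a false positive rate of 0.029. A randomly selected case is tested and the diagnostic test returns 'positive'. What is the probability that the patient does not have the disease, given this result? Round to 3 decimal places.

Write H for 'the patient has the disease'. Prior odds H:¬H = 0.193/0.807 = 0.23916. For the 'positive' outcome, the likelihood ratio is 0.955/0.029 = 32.931.
Posterior odds = 0.23916 × 32.931 = 7.8757, so P(H|E) = 7.8757/(1+7.8757) = 0.887. Then P(¬H|E) = 1 − 0.887 = 0.113.

P(¬H | E) ≈ 0.113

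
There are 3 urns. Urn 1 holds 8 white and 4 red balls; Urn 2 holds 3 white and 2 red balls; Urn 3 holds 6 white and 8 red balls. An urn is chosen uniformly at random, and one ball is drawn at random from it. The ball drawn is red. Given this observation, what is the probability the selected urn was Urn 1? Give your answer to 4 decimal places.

P(red|Urn 1) = 0.3333; P(red|Urn 2) = 0.4; P(red|Urn 3) = 0.5714.
Prior × likelihood for each source: 0.333333·0.3333=0.1111, 0.333333·0.4=0.1333, 0.333333·0.5714=0.1905. Summing gives P(red) = 0.43492.
P(Urn 1 | red) = 0.1111 / 0.43492 = 0.2555.

Posterior probability ≈ 0.2555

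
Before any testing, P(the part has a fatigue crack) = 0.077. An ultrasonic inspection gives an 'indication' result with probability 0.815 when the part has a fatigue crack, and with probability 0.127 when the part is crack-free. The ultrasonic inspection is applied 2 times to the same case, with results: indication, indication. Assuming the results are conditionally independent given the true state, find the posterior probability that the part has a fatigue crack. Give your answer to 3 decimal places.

With H the event that the part has a fatigue crack, the joint likelihood of the observed sequence is P(data|H) = 0.815·0.815 = 0.66422 and P(data|¬H) = 0.127·0.127 = 0.016129.
Bayes: P(H|data) = 0.077·0.66422 / (0.077·0.66422 + 0.923·0.016129) = 0.051145/0.066032 = 0.7745.

Posterior P(H) ≈ 0.775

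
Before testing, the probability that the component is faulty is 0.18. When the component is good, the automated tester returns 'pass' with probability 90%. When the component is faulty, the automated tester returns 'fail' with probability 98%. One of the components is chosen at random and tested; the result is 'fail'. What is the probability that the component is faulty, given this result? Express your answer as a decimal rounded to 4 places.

Let H be the event that the component is faulty. P(H) = 0.18, so P(¬H) = 0.82. With E the 'fail' result, P(E|H) = 0.98 and P(E|¬H) = 0.1.
P(E) = 0.98·0.18 + 0.1·0.82 = 0.17640 + 0.082000 = 0.25840.
By Bayes' theorem, P(H|E) = 0.17640 / 0.25840 = 0.6827.

P(H | E) ≈ 0.6827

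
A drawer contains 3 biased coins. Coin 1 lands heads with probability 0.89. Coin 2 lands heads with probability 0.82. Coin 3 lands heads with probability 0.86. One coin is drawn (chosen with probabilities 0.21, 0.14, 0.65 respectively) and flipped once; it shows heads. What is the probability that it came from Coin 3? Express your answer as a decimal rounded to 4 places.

Posterior probability ≈ 0.6495

Tabulate prior·likelihood by source: [1] prior 0.21, lik 0.89, product 0.1869; [2] prior 0.14, lik 0.82, product 0.1148; [3] prior 0.65, lik 0.86, product 0.5590.
Normalizing constant = 0.86070; the posterior for Coin 3 is its product over the sum, 0.5590/0.86070 = 0.6495.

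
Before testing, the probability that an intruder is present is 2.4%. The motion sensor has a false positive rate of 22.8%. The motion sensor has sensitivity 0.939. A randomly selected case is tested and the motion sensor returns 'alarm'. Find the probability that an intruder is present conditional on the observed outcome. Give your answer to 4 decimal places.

P(H | E) ≈ 0.0920

Let H be the event that an intruder is present. P(H) = 0.024, so P(¬H) = 0.976. With E the 'alarm' result, P(E|H) = 0.939 and P(E|¬H) = 0.228.
P(E) = 0.939·0.024 + 0.228·0.976 = 0.022536 + 0.22253 = 0.24506.
By Bayes' theorem, P(H|E) = 0.022536 / 0.24506 = 0.0920.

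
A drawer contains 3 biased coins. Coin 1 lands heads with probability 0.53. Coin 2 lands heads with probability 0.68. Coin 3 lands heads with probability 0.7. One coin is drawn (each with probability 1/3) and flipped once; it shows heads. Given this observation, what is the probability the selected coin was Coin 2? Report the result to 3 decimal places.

Posterior probability ≈ 0.356

Tabulate prior·likelihood by source: [1] prior 0.333333, lik 0.53, product 0.1767; [2] prior 0.333333, lik 0.68, product 0.2267; [3] prior 0.333333, lik 0.7, product 0.2333.
Normalizing constant = 0.63667; the posterior for Coin 2 is its product over the sum, 0.2267/0.63667 = 0.356.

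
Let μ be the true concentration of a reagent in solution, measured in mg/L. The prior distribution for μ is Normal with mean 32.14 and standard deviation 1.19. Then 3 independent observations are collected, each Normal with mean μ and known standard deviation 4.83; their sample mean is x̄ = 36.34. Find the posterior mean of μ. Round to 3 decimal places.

With known σ, the Normal prior is conjugate. Weight on the data is w = (n/σ²)/(n/σ² + 1/τ₀²) = 0.128596/(0.128596+0.706165) = 0.15405.
Posterior mean = w·x̄ + (1−w)·μ₀ = 0.15405·36.34 + 0.84595·32.14 = 32.787.

Posterior mean ≈ 32.787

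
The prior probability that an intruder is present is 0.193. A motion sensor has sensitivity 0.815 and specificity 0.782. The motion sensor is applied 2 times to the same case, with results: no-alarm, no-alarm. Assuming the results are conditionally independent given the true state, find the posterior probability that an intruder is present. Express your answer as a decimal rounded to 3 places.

Let H be the event that an intruder is present; start with P(H) = 0.193. P('alarm'|H) = 0.815, P('alarm'|¬H) = 0.218.
Update on result 1 ('no-alarm'): P(H) ← 0.185·0.1930 / (0.185·0.1930 + 0.782·0.8070) = 0.035705/0.66678 = 0.0535.
Update on result 2 ('no-alarm'): P(H) ← 0.185·0.0535 / (0.185·0.0535 + 0.782·0.9465) = 0.0099065/0.75003 = 0.0132.

Posterior P(H) ≈ 0.013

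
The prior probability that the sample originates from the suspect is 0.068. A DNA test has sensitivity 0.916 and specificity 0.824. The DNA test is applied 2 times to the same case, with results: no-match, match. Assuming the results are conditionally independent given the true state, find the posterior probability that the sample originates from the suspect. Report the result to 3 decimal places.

Posterior P(H) ≈ 0.037

Let H be the event that the sample originates from the suspect; start with P(H) = 0.068. P('match'|H) = 0.916, P('match'|¬H) = 0.176.
Update on result 1 ('no-match'): P(H) ← 0.084·0.0680 / (0.084·0.0680 + 0.824·0.9320) = 0.0057120/0.77368 = 0.0074.
Update on result 2 ('match'): P(H) ← 0.916·0.0074 / (0.916·0.0074 + 0.176·0.9926) = 0.0067627/0.18146 = 0.0373.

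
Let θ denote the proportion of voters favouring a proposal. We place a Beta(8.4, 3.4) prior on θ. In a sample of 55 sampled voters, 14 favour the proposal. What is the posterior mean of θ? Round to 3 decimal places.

The binomial likelihood is conjugate to the Beta prior: with 14 successes and 41 failures, the posterior is Beta(8.4+14, 3.4+41) = Beta(22.4, 44.4).
E[θ | data] = 22.4/(22.4+44.4) = 0.335.

Posterior mean ≈ 0.335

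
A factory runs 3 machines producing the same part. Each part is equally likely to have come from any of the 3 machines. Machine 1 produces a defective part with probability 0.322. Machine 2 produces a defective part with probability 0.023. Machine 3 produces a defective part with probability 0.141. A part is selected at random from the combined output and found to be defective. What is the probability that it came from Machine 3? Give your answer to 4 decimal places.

P(defective|M1) = 0.322; P(defective|M2) = 0.023; P(defective|M3) = 0.141.
Prior × likelihood for each source: 0.333333·0.322=0.1073, 0.333333·0.023=0.007667, 0.333333·0.141=0.04700. Summing gives P(defective) = 0.16200.
P(Machine 3 | defective) = 0.04700 / 0.16200 = 0.2901.

Posterior probability ≈ 0.2901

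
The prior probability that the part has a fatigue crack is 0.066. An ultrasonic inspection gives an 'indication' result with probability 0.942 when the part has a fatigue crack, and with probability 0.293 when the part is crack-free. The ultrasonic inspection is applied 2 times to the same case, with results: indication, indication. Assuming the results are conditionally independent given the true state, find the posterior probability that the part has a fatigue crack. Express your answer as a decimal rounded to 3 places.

Posterior P(H) ≈ 0.422

With H the event that the part has a fatigue crack, the joint likelihood of the observed sequence is P(data|H) = 0.942·0.942 = 0.88736 and P(data|¬H) = 0.293·0.293 = 0.085849.
Bayes: P(H|data) = 0.066·0.88736 / (0.066·0.88736 + 0.934·0.085849) = 0.058566/0.13875 = 0.4221.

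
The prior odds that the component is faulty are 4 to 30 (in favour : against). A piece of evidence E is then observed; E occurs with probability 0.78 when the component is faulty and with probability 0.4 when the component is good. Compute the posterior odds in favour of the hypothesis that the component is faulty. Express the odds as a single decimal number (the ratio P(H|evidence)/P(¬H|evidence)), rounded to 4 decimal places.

Posterior odds ≈ 0.2600

Prior odds = 4/30 = 0.13333. In log-odds, ln(0.13333) = -2.0149.
Add log likelihood ratio: ln(1.9500) = 0.66783.
Posterior log-odds = -1.3471, so posterior odds = exp(-1.3471) = 0.26000.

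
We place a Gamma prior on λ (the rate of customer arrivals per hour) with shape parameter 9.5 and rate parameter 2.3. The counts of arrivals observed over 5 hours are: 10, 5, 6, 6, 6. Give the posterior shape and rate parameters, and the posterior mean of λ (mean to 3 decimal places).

Posterior: Gamma(shape=42.5, rate=7.3); mean ≈ 5.822

Total count ∑xᵢ = 33 over n = 5 hours.
Gamma is conjugate to the Poisson likelihood: posterior is Gamma(shape = 9.5+33 = 42.5, rate = 2.3+5 = 7.3).
E[λ | data] = 42.5/7.3 = 5.822.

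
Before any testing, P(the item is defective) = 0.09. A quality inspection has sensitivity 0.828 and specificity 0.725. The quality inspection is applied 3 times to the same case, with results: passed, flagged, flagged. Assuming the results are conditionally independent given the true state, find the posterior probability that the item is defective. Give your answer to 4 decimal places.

Posterior P(H) ≈ 0.1754

With H the event that the item is defective, the joint likelihood of the observed sequence is P(data|H) = 0.172·0.828·0.828 = 0.11792 and P(data|¬H) = 0.725·0.275·0.275 = 0.054828.
Bayes: P(H|data) = 0.09·0.11792 / (0.09·0.11792 + 0.91·0.054828) = 0.010613/0.060506 = 0.1754.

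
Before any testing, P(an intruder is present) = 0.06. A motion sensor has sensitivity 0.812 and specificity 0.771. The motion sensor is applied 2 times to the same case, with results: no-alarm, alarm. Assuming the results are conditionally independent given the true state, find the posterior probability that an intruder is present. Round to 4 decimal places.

Posterior P(H) ≈ 0.0523

With H the event that an intruder is present, the joint likelihood of the observed sequence is P(data|H) = 0.188·0.812 = 0.15266 and P(data|¬H) = 0.771·0.229 = 0.17656.
Bayes: P(H|data) = 0.06·0.15266 / (0.06·0.15266 + 0.94·0.17656) = 0.0091594/0.17512 = 0.0523.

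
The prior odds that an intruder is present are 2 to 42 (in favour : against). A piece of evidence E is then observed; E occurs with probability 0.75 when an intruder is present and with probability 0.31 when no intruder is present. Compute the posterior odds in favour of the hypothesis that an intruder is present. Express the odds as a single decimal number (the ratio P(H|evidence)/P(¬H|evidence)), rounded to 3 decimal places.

Prior odds = 2/42 = 0.047619.
Likelihood ratio for E = 0.75/0.31 = 2.4194.
Posterior odds = prior odds × LR = 0.11521.

Posterior odds ≈ 0.115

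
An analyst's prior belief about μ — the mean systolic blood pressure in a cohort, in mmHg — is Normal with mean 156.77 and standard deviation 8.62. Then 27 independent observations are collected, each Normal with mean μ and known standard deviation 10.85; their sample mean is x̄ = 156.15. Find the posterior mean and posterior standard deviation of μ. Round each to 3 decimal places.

With known σ, the Normal prior is conjugate. Weight on the data is w = (n/σ²)/(n/σ² + 1/τ₀²) = 0.229353/(0.229353+0.0134582) = 0.94457.
Posterior mean = w·x̄ + (1−w)·μ₀ = 0.94457·156.15 + 0.055426·156.77 = 156.184. Posterior variance = 1/(0.229353+0.0134582) = 4.11843, so SD = 2.029.

Posterior mean ≈ 156.184; posterior SD ≈ 2.029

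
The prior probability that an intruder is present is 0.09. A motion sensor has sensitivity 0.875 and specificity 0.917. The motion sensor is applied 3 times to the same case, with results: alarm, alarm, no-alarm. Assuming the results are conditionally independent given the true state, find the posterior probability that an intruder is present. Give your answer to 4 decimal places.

Posterior P(H) ≈ 0.5997

With H the event that an intruder is present, the joint likelihood of the observed sequence is P(data|H) = 0.875·0.875·0.125 = 0.095703 and P(data|¬H) = 0.083·0.083·0.917 = 0.0063172.
Bayes: P(H|data) = 0.09·0.095703 / (0.09·0.095703 + 0.91·0.0063172) = 0.0086133/0.014362 = 0.5997.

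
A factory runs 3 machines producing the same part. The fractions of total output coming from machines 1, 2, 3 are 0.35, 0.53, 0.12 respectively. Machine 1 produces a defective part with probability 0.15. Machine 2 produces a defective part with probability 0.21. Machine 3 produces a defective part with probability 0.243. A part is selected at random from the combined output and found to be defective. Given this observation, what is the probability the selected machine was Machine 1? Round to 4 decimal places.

Posterior probability ≈ 0.2721

P(defective|M1) = 0.15; P(defective|M2) = 0.21; P(defective|M3) = 0.243.
Prior × likelihood for each source: 0.35·0.15=0.05250, 0.53·0.21=0.1113, 0.12·0.243=0.02916. Summing gives P(defective) = 0.19296.
P(Machine 1 | defective) = 0.05250 / 0.19296 = 0.2721.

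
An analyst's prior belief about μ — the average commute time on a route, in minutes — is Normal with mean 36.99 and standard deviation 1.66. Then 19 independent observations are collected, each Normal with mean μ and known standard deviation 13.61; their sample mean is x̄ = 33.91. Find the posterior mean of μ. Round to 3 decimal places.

With known σ, the Normal prior is conjugate. Weight on the data is w = (n/σ²)/(n/σ² + 1/τ₀²) = 0.102574/(0.102574+0.362897) = 0.22037.
Posterior mean = w·x̄ + (1−w)·μ₀ = 0.22037·33.91 + 0.77963·36.99 = 36.311.

Posterior mean ≈ 36.311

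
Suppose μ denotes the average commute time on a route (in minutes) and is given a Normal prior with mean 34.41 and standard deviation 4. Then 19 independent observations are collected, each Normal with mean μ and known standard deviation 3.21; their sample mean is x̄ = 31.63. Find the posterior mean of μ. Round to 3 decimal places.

Posterior mean ≈ 31.721

With known σ, the Normal prior is conjugate. Weight on the data is w = (n/σ²)/(n/σ² + 1/τ₀²) = 1.84393/(1.84393+0.0625000) = 0.96722.
Posterior mean = w·x̄ + (1−w)·μ₀ = 0.96722·31.63 + 0.032784·34.41 = 31.721.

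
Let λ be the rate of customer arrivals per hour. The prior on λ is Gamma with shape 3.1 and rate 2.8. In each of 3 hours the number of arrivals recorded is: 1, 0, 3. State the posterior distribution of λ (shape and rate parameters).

Total count ∑xᵢ = 4 over n = 3 hours.
Gamma is conjugate to the Poisson likelihood: posterior is Gamma(shape = 3.1+4 = 7.1, rate = 2.8+3 = 5.8).

Posterior: Gamma(shape=7.1, rate=5.8)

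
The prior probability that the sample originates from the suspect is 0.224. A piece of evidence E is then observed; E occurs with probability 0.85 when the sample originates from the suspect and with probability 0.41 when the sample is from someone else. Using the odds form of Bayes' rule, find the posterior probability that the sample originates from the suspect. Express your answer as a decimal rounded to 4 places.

Posterior probability ≈ 0.3744

Prior odds = 0.224/(1−0.224) = 0.28866. In log-odds, ln(0.28866) = -1.2425.
Add log likelihood ratio: ln(2.0732) = 0.72908.
Posterior log-odds = -0.51343, so posterior odds = exp(-0.51343) = 0.59844. Converting, P(H|E) = 0.59844/1.5984 = 0.3744.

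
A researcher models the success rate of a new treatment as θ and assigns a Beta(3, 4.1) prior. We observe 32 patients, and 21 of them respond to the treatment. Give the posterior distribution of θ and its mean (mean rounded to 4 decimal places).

Posterior: Beta(24, 15.1); mean ≈ 0.6138

Observing 21 successes and 11 failures updates Beta(3, 4.1) by adding the success and failure counts to the two shape parameters: α = 3+21 = 24, β = 4.1+11 = 15.1.
Posterior mean = α/(α+β) = 24/39.1 = 0.6138.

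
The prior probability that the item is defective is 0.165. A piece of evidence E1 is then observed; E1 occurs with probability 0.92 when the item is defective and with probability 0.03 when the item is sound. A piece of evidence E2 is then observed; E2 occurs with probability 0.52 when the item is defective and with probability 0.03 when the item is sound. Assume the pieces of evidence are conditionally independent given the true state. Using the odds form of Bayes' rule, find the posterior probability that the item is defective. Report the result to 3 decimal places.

Prior odds = 0.165/(1−0.165) = 0.19760. In log-odds, ln(0.19760) = -1.6215.
Add log likelihood ratios: ln(30.667) + ln(17.333) = 6.2758.
Posterior log-odds = 4.6543, so posterior odds = exp(4.6543) = 105.04. Converting, P(H|E) = 105.04/106.04 = 0.991.

Posterior probability ≈ 0.991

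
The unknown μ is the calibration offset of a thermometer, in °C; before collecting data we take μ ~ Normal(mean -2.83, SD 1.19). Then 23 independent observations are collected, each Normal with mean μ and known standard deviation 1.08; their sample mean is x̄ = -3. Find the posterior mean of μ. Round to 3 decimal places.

Prior precision 1/τ₀² = 1/1.19² = 0.706165; data precision n/σ² = 23/1.08² = 19.7188.
Posterior precision = 0.706165 + 19.7188 = 20.4250.
Posterior mean = (0.706165·-2.83 + 19.7188·-3) / 20.4250 = -2.994.

Posterior mean ≈ -2.994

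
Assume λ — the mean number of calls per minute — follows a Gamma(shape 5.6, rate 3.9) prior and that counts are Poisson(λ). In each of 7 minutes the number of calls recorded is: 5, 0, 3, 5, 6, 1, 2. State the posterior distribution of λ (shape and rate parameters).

Posterior: Gamma(shape=27.6, rate=10.9)

Total count ∑xᵢ = 22 over n = 7 minutes.
Gamma is conjugate to the Poisson likelihood: posterior is Gamma(shape = 5.6+22 = 27.6, rate = 3.9+7 = 10.9).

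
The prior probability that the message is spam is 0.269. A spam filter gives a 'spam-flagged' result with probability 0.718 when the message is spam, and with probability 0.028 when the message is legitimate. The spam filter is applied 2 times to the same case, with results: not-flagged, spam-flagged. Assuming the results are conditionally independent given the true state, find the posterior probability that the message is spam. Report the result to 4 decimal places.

Posterior P(H) ≈ 0.7325

Let H be the event that the message is spam; start with P(H) = 0.269. P('spam-flagged'|H) = 0.718, P('spam-flagged'|¬H) = 0.028.
Update on result 1 ('not-flagged'): P(H) ← 0.282·0.2690 / (0.282·0.2690 + 0.972·0.7310) = 0.075858/0.78639 = 0.0965.
Update on result 2 ('spam-flagged'): P(H) ← 0.718·0.0965 / (0.718·0.0965 + 0.028·0.9035) = 0.069261/0.094560 = 0.7325.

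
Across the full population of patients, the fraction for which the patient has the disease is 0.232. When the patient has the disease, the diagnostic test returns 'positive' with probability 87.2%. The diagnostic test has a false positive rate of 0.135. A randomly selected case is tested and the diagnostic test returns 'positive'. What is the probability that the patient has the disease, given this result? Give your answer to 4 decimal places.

P(H | E) ≈ 0.6612

Write H for 'the patient has the disease'. Prior odds H:¬H = 0.232/0.768 = 0.30208. For the 'positive' outcome, the likelihood ratio is 0.872/0.135 = 6.4593.
Posterior odds = 0.30208 × 6.4593 = 1.9512, so P(H|E) = 1.9512/(1+1.9512) = 0.6612.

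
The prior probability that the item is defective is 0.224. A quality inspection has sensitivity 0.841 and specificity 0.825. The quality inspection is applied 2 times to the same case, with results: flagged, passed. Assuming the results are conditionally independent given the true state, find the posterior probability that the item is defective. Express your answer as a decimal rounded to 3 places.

Posterior P(H) ≈ 0.211

With H the event that the item is defective, the joint likelihood of the observed sequence is P(data|H) = 0.841·0.159 = 0.13372 and P(data|¬H) = 0.175·0.825 = 0.14437.
Bayes: P(H|data) = 0.224·0.13372 / (0.224·0.13372 + 0.776·0.14437) = 0.029953/0.14199 = 0.2110.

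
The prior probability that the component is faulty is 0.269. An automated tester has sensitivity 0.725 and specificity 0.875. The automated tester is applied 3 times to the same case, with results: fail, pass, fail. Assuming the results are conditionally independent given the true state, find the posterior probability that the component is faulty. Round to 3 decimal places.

With H the event that the component is faulty, the joint likelihood of the observed sequence is P(data|H) = 0.725·0.275·0.725 = 0.14455 and P(data|¬H) = 0.125·0.875·0.125 = 0.013672.
Bayes: P(H|data) = 0.269·0.14455 / (0.269·0.14455 + 0.731·0.013672) = 0.038883/0.048877 = 0.7955.

Posterior P(H) ≈ 0.796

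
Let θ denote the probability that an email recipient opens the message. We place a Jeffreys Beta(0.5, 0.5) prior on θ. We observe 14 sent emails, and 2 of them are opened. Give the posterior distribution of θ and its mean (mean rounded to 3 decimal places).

Posterior: Beta(2.5, 12.5); mean ≈ 0.167

Observing 2 successes and 12 failures updates Beta(0.5, 0.5) by adding the success and failure counts to the two shape parameters: α = 0.5+2 = 2.5, β = 0.5+12 = 12.5.
Posterior mean = α/(α+β) = 2.5/15 = 0.167.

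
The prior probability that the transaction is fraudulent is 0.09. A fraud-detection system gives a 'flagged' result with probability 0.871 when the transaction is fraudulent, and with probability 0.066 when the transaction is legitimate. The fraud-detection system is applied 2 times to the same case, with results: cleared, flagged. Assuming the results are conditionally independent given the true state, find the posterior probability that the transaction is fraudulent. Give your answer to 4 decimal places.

Let H be the event that the transaction is fraudulent; start with P(H) = 0.09. P('flagged'|H) = 0.871, P('flagged'|¬H) = 0.066.
Update on result 1 ('cleared'): P(H) ← 0.129·0.0900 / (0.129·0.0900 + 0.934·0.9100) = 0.011610/0.86155 = 0.0135.
Update on result 2 ('flagged'): P(H) ← 0.871·0.0135 / (0.871·0.0135 + 0.066·0.9865) = 0.011737/0.076848 = 0.1527.

Posterior P(H) ≈ 0.1527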